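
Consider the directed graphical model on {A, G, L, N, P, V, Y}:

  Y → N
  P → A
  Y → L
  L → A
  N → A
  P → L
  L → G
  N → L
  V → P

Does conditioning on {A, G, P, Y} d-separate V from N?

6 paths connect V and N; each must be blocked for d-separation to hold:
Path 1: V → P → L ← N
  P is a chain here and P is conditioned on, so the path is blocked at P.
Path 2: V → P → L → A ← N
  P is a chain here and P is conditioned on, so the path is blocked at P.
Path 3: V → P → L ← Y → N
  P is a chain here and P is conditioned on, so the path is blocked at P.
Path 4: V → P → A ← L ← N
  P is a chain here and P is conditioned on, so the path is blocked at P.
Path 5: V → P → A ← L ← Y → N
  P is a chain here and P is conditioned on, so the path is blocked at P.
Path 6: V → P → A ← N
  P is a chain here and P is conditioned on, so the path is blocked at P.
Since every path is blocked, d-separation holds.

Yes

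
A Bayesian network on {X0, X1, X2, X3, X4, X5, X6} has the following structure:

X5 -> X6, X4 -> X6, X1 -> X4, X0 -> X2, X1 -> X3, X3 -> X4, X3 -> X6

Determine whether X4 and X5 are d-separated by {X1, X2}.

Yes

There are 3 undirected paths between X4 and X5; checking each against the conditioning set {X1, X2}:
Path 1: X4 → X6 ← X5
  X6 is a collider here and neither X6 nor any of its descendants is conditioned on, so the collider stays closed — the path is blocked at X6.
Path 2: X4 ← X3 → X6 ← X5
  X6 is a collider here and neither X6 nor any of its descendants is conditioned on, so the collider stays closed — the path is blocked at X6.
Path 3: X4 ← X1 → X3 → X6 ← X5
  X1 is a fork here and X1 is conditioned on, so the path is blocked at X1.
Since every path is blocked, d-separation holds.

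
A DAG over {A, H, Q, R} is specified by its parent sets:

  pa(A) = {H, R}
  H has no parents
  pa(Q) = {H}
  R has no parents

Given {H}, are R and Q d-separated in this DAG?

There is one path between R and Q:
Path 1: R → A ← H → Q
  A is a collider here and neither A nor any of its descendants is conditioned on, so the collider stays closed — the path is blocked at A.
All paths are blocked; R ⊥ Q | {H} holds.

Yes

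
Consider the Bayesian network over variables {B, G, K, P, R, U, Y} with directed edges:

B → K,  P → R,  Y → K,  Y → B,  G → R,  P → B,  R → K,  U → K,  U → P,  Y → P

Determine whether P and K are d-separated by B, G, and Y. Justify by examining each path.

We examine all 6 paths between P and K:
Path 1: P → B → K
  B is a chain here and B is conditioned on, so the path is blocked at B.
Path 2: P → B ← Y → K
  Y is a fork here and Y is conditioned on, so the path is blocked at Y.
Path 3: P ← U → K
  U is a fork and U is not conditioned on — no node blocks this path, so it is active.
Path 4: P → R → K
  R is a chain and R is not conditioned on — no node blocks this path, so it is active.
Path 5: P ← Y → B → K
  Y is a fork here and Y is conditioned on, so the path is blocked at Y.
Path 6: P ← Y → K
  Y is a fork here and Y is conditioned on, so the path is blocked at Y.
Because an active path exists, P and K are not d-separated.

No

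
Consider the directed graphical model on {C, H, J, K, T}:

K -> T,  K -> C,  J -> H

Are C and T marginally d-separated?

No

Only one path connects C and T:
Path 1: C ← K → T
  K is a fork and K is not conditioned on — no node blocks this path, so it is active.
Since the path C ← K → T is active, C and T are not d-separated given ∅.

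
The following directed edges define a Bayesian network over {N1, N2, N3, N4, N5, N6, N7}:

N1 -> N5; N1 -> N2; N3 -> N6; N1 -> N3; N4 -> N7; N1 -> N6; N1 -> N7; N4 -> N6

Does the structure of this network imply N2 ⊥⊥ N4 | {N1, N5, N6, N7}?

Yes — N2 and N4 are d-separated given {N1, N5, N6, N7}.

Enumerating the 3 paths from N2 to N4 and testing each for blocking by {N1, N5, N6, N7}:
Path 1: N2 ← N1 → N7 ← N4
  N1 is a fork here and N1 is conditioned on, so the path is blocked at N1.
Path 2: N2 ← N1 → N3 → N6 ← N4
  N1 is a fork here and N1 is conditioned on, so the path is blocked at N1.
Path 3: N2 ← N1 → N6 ← N4
  N1 is a fork here and N1 is conditioned on, so the path is blocked at N1.
Every path is blocked, so N2 and N4 are d-separated given {N1, N5, N6, N7}.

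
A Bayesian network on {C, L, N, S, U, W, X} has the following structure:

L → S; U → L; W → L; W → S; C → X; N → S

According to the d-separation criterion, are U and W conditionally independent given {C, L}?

No

Enumerating the 2 paths from U to W and testing each for blocking by {C, L}:
Path 1: U → L → S ← W
  L is a chain here and L is conditioned on, so the path is blocked at L.
Path 2: U → L ← W
  L is a collider and L is conditioned on, which opens it — no node blocks this path, so it is active.
At least one path is unblocked, so d-separation fails.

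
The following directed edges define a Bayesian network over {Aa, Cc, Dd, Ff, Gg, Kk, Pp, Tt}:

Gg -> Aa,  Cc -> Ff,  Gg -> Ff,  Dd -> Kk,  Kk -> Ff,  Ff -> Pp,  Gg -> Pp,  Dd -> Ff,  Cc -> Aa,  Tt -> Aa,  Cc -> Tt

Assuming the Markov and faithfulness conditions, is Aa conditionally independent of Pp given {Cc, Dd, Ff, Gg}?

6 paths connect Aa and Pp; each must be blocked for d-separation to hold:
  1. Aa ← Tt ← Cc → Ff ← Gg → Pp — Tt:chain[open]; Cc:fork[blocks]; Ff:collider[open]; Gg:fork[blocks] ⇒ blocked
  2. Aa ← Tt ← Cc → Ff → Pp — Tt:chain[open]; Cc:fork[blocks]; Ff:chain[blocks] ⇒ blocked
  3. Aa ← Cc → Ff ← Gg → Pp — Cc:fork[blocks]; Ff:collider[open]; Gg:fork[blocks] ⇒ blocked
  4. Aa ← Cc → Ff → Pp — Cc:fork[blocks]; Ff:chain[blocks] ⇒ blocked
  5. Aa ← Gg → Ff → Pp — Gg:fork[blocks]; Ff:chain[blocks] ⇒ blocked
  6. Aa ← Gg → Pp — Gg:fork[blocks] ⇒ blocked
All paths are blocked; Aa ⊥ Pp | {Cc, Dd, Ff, Gg} holds.

Yes — Aa and Pp are d-separated given {Cc, Dd, Ff, Gg}.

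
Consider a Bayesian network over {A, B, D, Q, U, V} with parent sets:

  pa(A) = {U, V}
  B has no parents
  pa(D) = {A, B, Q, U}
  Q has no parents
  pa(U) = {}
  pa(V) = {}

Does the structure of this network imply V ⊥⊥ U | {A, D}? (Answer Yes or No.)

There are 2 undirected paths between V and U; checking each against the conditioning set {A, D}:
Path 1: V → A ← U
  A is a collider and A is conditioned on, which opens it — no node blocks this path, so it is active.
Path 2: V → A → D ← U
  A is a chain here and A is conditioned on, so the path is blocked at A.
Since the path V → A ← U is active, V and U are not d-separated given {A, D}.

No — V and U are not d-separated given {A, D}.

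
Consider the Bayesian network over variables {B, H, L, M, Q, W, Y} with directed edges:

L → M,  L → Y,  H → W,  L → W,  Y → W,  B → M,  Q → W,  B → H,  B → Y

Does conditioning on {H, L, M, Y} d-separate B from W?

Yes — B and W are d-separated given {H, L, M, Y}.

Enumerating the 5 paths from B to W and testing each for blocking by {H, L, M, Y}:
Path 1: B → M ← L → W
  L is a fork here and L is conditioned on, so the path is blocked at L.
Path 2: B → M ← L → Y → W
  L is a fork here and L is conditioned on, so the path is blocked at L.
Path 3: B → H → W
  H is a chain here and H is conditioned on, so the path is blocked at H.
Path 4: B → Y → W
  Y is a chain here and Y is conditioned on, so the path is blocked at Y.
Path 5: B → Y ← L → W
  L is a fork here and L is conditioned on, so the path is blocked at L.
Every path is blocked, so B and W are d-separated given {H, L, M, Y}.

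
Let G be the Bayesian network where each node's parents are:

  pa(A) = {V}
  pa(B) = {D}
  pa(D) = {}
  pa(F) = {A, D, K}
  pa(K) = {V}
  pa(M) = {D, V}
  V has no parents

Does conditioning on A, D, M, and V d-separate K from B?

We examine all 4 paths between K and B:
Path 1: K → F ← D → B
  F is a collider here and neither F nor any of its descendants is conditioned on, so the collider stays closed — the path is blocked at F.
Path 2: K → F ← A ← V → M ← D → B
  F is a collider here and neither F nor any of its descendants is conditioned on, so the collider stays closed — the path is blocked at F.
Path 3: K ← V → M ← D → B
  V is a fork here and V is conditioned on, so the path is blocked at V.
Path 4: K ← V → A → F ← D → B
  V is a fork here and V is conditioned on, so the path is blocked at V.
Every path is blocked, so K and B are d-separated given {A, D, M, V}.

Yes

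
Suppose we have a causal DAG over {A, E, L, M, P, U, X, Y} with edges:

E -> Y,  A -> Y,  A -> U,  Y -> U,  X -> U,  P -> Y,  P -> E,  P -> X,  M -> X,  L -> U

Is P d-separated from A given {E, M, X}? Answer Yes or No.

Yes — P and A are d-separated given {E, M, X}.

Enumerating the 6 paths from P to A and testing each for blocking by {E, M, X}:
  1. P → X → U ← A — X:chain[blocks]; U:collider[blocks] ⇒ blocked
  2. P → X → U ← Y ← A — X:chain[blocks]; U:collider[blocks]; Y:chain[open] ⇒ blocked
  3. P → Y ← A — Y:collider[blocks] ⇒ blocked
  4. P → Y → U ← A — Y:chain[open]; U:collider[blocks] ⇒ blocked
  5. P → E → Y ← A — E:chain[blocks]; Y:collider[blocks] ⇒ blocked
  6. P → E → Y → U ← A — E:chain[blocks]; Y:chain[open]; U:collider[blocks] ⇒ blocked
Since every path is blocked, d-separation holds.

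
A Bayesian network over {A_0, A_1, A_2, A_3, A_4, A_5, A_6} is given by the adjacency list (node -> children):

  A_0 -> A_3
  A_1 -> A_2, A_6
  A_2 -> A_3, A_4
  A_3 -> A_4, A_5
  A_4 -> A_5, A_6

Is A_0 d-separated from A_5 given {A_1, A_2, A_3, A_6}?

4 paths connect A_0 and A_5; each must be blocked for d-separation to hold:
Path 1: A_0 → A_3 ← A_2 ← A_1 → A_6 ← A_4 → A_5
  A_2 is a chain here and A_2 is conditioned on, so the path is blocked at A_2.
Path 2: A_0 → A_3 ← A_2 → A_4 → A_5
  A_2 is a fork here and A_2 is conditioned on, so the path is blocked at A_2.
Path 3: A_0 → A_3 → A_5
  A_3 is a chain here and A_3 is conditioned on, so the path is blocked at A_3.
Path 4: A_0 → A_3 → A_4 → A_5
  A_3 is a chain here and A_3 is conditioned on, so the path is blocked at A_3.
All paths are blocked; A_0 ⊥ A_5 | {A_1, A_2, A_3, A_6} holds.

Yes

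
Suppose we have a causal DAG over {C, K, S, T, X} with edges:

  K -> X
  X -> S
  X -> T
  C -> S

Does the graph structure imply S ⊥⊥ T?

No — S and T are not d-separated given ∅.

The only undirected path from S to T is:
Path 1: S ← X → T
  X is a fork and X is not conditioned on — no node blocks this path, so it is active.
At least one path is unblocked, so d-separation fails.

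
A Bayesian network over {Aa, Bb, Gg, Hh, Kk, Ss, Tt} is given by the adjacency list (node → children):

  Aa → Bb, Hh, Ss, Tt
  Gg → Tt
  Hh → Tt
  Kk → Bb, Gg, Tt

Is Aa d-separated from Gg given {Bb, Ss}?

We examine all 6 paths between Aa and Gg:
Path 1: Aa → Bb ← Kk → Gg
  Bb is a collider and Bb is conditioned on, which opens it; Kk is a fork and Kk is not conditioned on — no node blocks this path, so it is active.
Path 2: Aa → Bb ← Kk → Tt ← Gg
  Tt is a collider here and neither Tt nor any of its descendants is conditioned on, so the collider stays closed — the path is blocked at Tt.
Path 3: Aa → Tt ← Gg
  Tt is a collider here and neither Tt nor any of its descendants is conditioned on, so the collider stays closed — the path is blocked at Tt.
Path 4: Aa → Tt ← Kk → Gg
  Tt is a collider here and neither Tt nor any of its descendants is conditioned on, so the collider stays closed — the path is blocked at Tt.
Path 5: Aa → Hh → Tt ← Gg
  Tt is a collider here and neither Tt nor any of its descendants is conditioned on, so the collider stays closed — the path is blocked at Tt.
Path 6: Aa → Hh → Tt ← Kk → Gg
  Tt is a collider here and neither Tt nor any of its descendants is conditioned on, so the collider stays closed — the path is blocked at Tt.
At least one path is unblocked, so d-separation fails.

No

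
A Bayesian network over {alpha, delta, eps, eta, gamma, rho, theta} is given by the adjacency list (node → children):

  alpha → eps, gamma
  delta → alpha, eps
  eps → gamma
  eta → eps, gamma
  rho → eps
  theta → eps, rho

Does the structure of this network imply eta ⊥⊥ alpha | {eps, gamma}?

No — eta and alpha are not d-separated given {eps, gamma}.

6 paths connect eta and alpha; each must be blocked for d-separation to hold:
Path 1: eta → gamma ← eps ← alpha
  eps is a chain here and eps is conditioned on, so the path is blocked at eps.
Path 2: eta → gamma ← eps ← delta → alpha
  eps is a chain here and eps is conditioned on, so the path is blocked at eps.
Path 3: eta → gamma ← alpha
  gamma is a collider and gamma is conditioned on, which opens it — no node blocks this path, so it is active.
Path 4: eta → eps → gamma ← alpha
  eps is a chain here and eps is conditioned on, so the path is blocked at eps.
Path 5: eta → eps ← alpha
  eps is a collider and eps is conditioned on, which opens it — no node blocks this path, so it is active.
Path 6: eta → eps ← delta → alpha
  eps is a collider and eps is conditioned on, which opens it; delta is a fork and delta is not conditioned on — no node blocks this path, so it is active.
Because an active path exists, eta and alpha are not d-separated.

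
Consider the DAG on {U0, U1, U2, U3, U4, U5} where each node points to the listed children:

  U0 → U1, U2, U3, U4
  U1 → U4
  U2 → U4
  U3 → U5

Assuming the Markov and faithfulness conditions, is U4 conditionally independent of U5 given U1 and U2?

There are 3 undirected paths between U4 and U5; checking each against the conditioning set {U1, U2}:
Path 1: U4 ← U2 ← U0 → U3 → U5
  U2 is a chain here and U2 is conditioned on, so the path is blocked at U2.
Path 2: U4 ← U0 → U3 → U5
  U0 is a fork and U0 is not conditioned on; U3 is a chain and U3 is not conditioned on — no node blocks this path, so it is active.
Path 3: U4 ← U1 ← U0 → U3 → U5
  U1 is a chain here and U1 is conditioned on, so the path is blocked at U1.
At least one path is unblocked, so d-separation fails.

No — U4 and U5 are not d-separated given {U1, U2}.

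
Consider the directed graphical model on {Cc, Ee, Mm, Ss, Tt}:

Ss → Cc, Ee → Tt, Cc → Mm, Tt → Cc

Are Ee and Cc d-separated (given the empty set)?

No

There is one path between Ee and Cc:
Path 1: Ee → Tt → Cc
  Tt is a chain and Tt is not conditioned on — no node blocks this path, so it is active.
Because an active path exists, Ee and Cc are not d-separated.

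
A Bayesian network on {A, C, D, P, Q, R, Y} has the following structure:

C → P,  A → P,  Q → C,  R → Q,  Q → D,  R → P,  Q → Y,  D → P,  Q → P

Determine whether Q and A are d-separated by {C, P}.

No

We examine all 4 paths between Q and A:
Path 1: Q → D → P ← A
  D is a chain and D is not conditioned on; P is a collider and P is conditioned on, which opens it — no node blocks this path, so it is active.
Path 2: Q ← R → P ← A
  R is a fork and R is not conditioned on; P is a collider and P is conditioned on, which opens it — no node blocks this path, so it is active.
Path 3: Q → P ← A
  P is a collider and P is conditioned on, which opens it — no node blocks this path, so it is active.
Path 4: Q → C → P ← A
  C is a chain here and C is conditioned on, so the path is blocked at C.
At least one path is unblocked, so d-separation fails.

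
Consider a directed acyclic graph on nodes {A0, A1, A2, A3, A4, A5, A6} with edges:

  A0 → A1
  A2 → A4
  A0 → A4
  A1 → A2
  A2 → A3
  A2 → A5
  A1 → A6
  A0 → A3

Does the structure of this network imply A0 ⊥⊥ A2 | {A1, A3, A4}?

3 paths connect A0 and A2; each must be blocked for d-separation to hold:
Path 1: A0 → A3 ← A2
  A3 is a collider and A3 is conditioned on, which opens it — no node blocks this path, so it is active.
Path 2: A0 → A1 → A2
  A1 is a chain here and A1 is conditioned on, so the path is blocked at A1.
Path 3: A0 → A4 ← A2
  A4 is a collider and A4 is conditioned on, which opens it — no node blocks this path, so it is active.
Because an active path exists, A0 and A2 are not d-separated.

No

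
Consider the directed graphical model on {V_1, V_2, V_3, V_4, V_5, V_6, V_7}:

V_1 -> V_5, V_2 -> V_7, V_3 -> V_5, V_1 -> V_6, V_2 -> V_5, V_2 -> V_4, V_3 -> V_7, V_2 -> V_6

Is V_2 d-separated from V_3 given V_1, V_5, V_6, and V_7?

There are 3 undirected paths between V_2 and V_3; checking each against the conditioning set {V_1, V_5, V_6, V_7}:
Path 1: V_2 → V_5 ← V_3
  V_5 is a collider and V_5 is conditioned on, which opens it — no node blocks this path, so it is active.
Path 2: V_2 → V_6 ← V_1 → V_5 ← V_3
  V_1 is a fork here and V_1 is conditioned on, so the path is blocked at V_1.
Path 3: V_2 → V_7 ← V_3
  V_7 is a collider and V_7 is conditioned on, which opens it — no node blocks this path, so it is active.
Since the path V_2 → V_5 ← V_3 is active, V_2 and V_3 are not d-separated given {V_1, V_5, V_6, V_7}.

No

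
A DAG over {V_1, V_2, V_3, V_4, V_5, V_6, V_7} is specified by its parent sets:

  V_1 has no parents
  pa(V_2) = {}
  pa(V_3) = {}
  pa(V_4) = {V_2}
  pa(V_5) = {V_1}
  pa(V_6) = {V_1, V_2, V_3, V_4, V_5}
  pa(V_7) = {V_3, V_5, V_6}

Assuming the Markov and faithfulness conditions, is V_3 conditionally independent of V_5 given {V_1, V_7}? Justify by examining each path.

No

6 paths connect V_3 and V_5; each must be blocked for d-separation to hold:
Path 1: V_3 → V_6 ← V_5
  V_6 is a collider and its descendant V_7 is conditioned on, which opens it — no node blocks this path, so it is active.
Path 2: V_3 → V_6 ← V_1 → V_5
  V_1 is a fork here and V_1 is conditioned on, so the path is blocked at V_1.
Path 3: V_3 → V_6 → V_7 ← V_5
  V_6 is a chain and V_6 is not conditioned on; V_7 is a collider and V_7 is conditioned on, which opens it — no node blocks this path, so it is active.
Path 4: V_3 → V_7 ← V_6 ← V_5
  V_7 is a collider and V_7 is conditioned on, which opens it; V_6 is a chain and V_6 is not conditioned on — no node blocks this path, so it is active.
Path 5: V_3 → V_7 ← V_6 ← V_1 → V_5
  V_1 is a fork here and V_1 is conditioned on, so the path is blocked at V_1.
Path 6: V_3 → V_7 ← V_5
  V_7 is a collider and V_7 is conditioned on, which opens it — no node blocks this path, so it is active.
Since the path V_3 → V_6 ← V_5 is active, V_3 and V_5 are not d-separated given {V_1, V_7}.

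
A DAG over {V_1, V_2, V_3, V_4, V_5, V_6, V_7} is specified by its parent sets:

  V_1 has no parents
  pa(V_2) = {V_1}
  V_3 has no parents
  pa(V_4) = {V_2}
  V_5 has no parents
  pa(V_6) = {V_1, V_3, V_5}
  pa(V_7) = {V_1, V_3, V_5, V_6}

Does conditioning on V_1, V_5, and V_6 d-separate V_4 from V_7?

Yes

We examine all 4 paths between V_4 and V_7:
Path 1: V_4 ← V_2 ← V_1 → V_6 ← V_5 → V_7
  V_1 is a fork here and V_1 is conditioned on, so the path is blocked at V_1.
Path 2: V_4 ← V_2 ← V_1 → V_6 ← V_3 → V_7
  V_1 is a fork here and V_1 is conditioned on, so the path is blocked at V_1.
Path 3: V_4 ← V_2 ← V_1 → V_6 → V_7
  V_1 is a fork here and V_1 is conditioned on, so the path is blocked at V_1.
Path 4: V_4 ← V_2 ← V_1 → V_7
  V_1 is a fork here and V_1 is conditioned on, so the path is blocked at V_1.
Every path is blocked, so V_4 and V_7 are d-separated given {V_1, V_5, V_6}.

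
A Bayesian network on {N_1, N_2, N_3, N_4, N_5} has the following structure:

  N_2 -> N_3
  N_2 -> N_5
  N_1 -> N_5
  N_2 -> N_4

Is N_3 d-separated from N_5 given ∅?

No

The only undirected path from N_3 to N_5 is:
  1. N_3 ← N_2 → N_5 — N_2:fork[open] ⇒ active
Because an active path exists, N_3 and N_5 are not d-separated.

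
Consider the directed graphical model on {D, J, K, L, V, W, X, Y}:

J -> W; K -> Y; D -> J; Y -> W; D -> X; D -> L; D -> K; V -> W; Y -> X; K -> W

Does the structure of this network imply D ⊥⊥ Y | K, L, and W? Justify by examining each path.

5 paths connect D and Y; each must be blocked for d-separation to hold:
Path 1: D → J → W ← Y
  J is a chain and J is not conditioned on; W is a collider and W is conditioned on, which opens it — no node blocks this path, so it is active.
Path 2: D → J → W ← K → Y
  K is a fork here and K is conditioned on, so the path is blocked at K.
Path 3: D → K → W ← Y
  K is a chain here and K is conditioned on, so the path is blocked at K.
Path 4: D → K → Y
  K is a chain here and K is conditioned on, so the path is blocked at K.
Path 5: D → X ← Y
  X is a collider here and neither X nor any of its descendants is conditioned on, so the collider stays closed — the path is blocked at X.
At least one path is unblocked, so d-separation fails.

No — D and Y are not d-separated given {K, L, W}.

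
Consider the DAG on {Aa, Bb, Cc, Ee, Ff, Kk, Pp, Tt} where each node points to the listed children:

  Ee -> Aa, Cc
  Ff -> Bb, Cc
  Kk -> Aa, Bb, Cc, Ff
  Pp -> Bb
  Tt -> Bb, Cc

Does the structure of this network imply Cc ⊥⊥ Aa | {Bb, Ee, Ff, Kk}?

Enumerating the 6 paths from Cc to Aa and testing each for blocking by {Bb, Ee, Ff, Kk}:
  1. Cc ← Ee → Aa — Ee:fork[blocks] ⇒ blocked
  2. Cc ← Tt → Bb ← Kk → Aa — Tt:fork[open]; Bb:collider[open]; Kk:fork[blocks] ⇒ blocked
  3. Cc ← Tt → Bb ← Ff ← Kk → Aa — Tt:fork[open]; Bb:collider[open]; Ff:chain[blocks]; Kk:fork[blocks] ⇒ blocked
  4. Cc ← Kk → Aa — Kk:fork[blocks] ⇒ blocked
  5. Cc ← Ff → Bb ← Kk → Aa — Ff:fork[blocks]; Bb:collider[open]; Kk:fork[blocks] ⇒ blocked
  6. Cc ← Ff ← Kk → Aa — Ff:chain[blocks]; Kk:fork[blocks] ⇒ blocked
All paths are blocked; Cc ⊥ Aa | {Bb, Ee, Ff, Kk} holds.

Yes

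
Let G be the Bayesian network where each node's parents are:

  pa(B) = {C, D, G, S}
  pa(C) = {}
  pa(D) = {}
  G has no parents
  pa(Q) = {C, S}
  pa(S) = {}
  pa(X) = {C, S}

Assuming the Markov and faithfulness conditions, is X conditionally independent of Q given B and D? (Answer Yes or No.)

No

Enumerating the 4 paths from X to Q and testing each for blocking by {B, D}:
  1. X ← C → Q — C:fork[open] ⇒ active
  2. X ← C → B ← S → Q — C:fork[open]; B:collider[open]; S:fork[open] ⇒ active
  3. X ← S → Q — S:fork[open] ⇒ active
  4. X ← S → B ← C → Q — S:fork[open]; B:collider[open]; C:fork[open] ⇒ active
At least one path is unblocked, so d-separation fails.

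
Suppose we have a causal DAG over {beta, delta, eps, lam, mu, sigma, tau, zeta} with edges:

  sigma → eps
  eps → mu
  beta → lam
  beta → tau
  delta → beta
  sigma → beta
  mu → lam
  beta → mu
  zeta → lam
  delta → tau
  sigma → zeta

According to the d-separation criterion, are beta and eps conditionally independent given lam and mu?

Enumerating the 6 paths from beta to eps and testing each for blocking by {lam, mu}:
Path 1: beta ← sigma → eps
  sigma is a fork and sigma is not conditioned on — no node blocks this path, so it is active.
Path 2: beta ← sigma → zeta → lam ← mu ← eps
  mu is a chain here and mu is conditioned on, so the path is blocked at mu.
Path 3: beta → mu ← eps
  mu is a collider and mu is conditioned on, which opens it — no node blocks this path, so it is active.
Path 4: beta → mu → lam ← zeta ← sigma → eps
  mu is a chain here and mu is conditioned on, so the path is blocked at mu.
Path 5: beta → lam ← mu ← eps
  mu is a chain here and mu is conditioned on, so the path is blocked at mu.
Path 6: beta → lam ← zeta ← sigma → eps
  lam is a collider and lam is conditioned on, which opens it; zeta is a chain and zeta is not conditioned on; sigma is a fork and sigma is not conditioned on — no node blocks this path, so it is active.
Since the path beta ← sigma → eps is active, beta and eps are not d-separated given {lam, mu}.

No — beta and eps are not d-separated given {lam, mu}.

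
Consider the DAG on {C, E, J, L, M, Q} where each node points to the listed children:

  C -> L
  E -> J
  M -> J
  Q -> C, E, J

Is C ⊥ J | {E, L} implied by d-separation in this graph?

No — C and J are not d-separated given {E, L}.

Enumerating the 2 paths from C to J and testing each for blocking by {E, L}:
  1. C ← Q → E → J — Q:fork[open]; E:chain[blocks] ⇒ blocked
  2. C ← Q → J — Q:fork[open] ⇒ active
Since the path C ← Q → J is active, C and J are not d-separated given {E, L}.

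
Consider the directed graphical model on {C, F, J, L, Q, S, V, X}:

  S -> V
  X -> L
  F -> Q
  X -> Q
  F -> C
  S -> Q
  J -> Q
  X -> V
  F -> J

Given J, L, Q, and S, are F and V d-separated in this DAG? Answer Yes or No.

We examine all 4 paths between F and V:
Path 1: F → J → Q ← S → V
  J is a chain here and J is conditioned on, so the path is blocked at J.
Path 2: F → J → Q ← X → V
  J is a chain here and J is conditioned on, so the path is blocked at J.
Path 3: F → Q ← S → V
  S is a fork here and S is conditioned on, so the path is blocked at S.
Path 4: F → Q ← X → V
  Q is a collider and Q is conditioned on, which opens it; X is a fork and X is not conditioned on — no node blocks this path, so it is active.
Since the path F → Q ← X → V is active, F and V are not d-separated given {J, L, Q, S}.

No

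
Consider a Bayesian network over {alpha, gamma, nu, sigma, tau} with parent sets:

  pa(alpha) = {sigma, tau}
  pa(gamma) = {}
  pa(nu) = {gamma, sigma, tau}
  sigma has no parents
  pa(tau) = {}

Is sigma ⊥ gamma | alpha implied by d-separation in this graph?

Yes

Enumerating the 2 paths from sigma to gamma and testing each for blocking by {alpha}:
  1. sigma → alpha ← tau → nu ← gamma — alpha:collider[open]; tau:fork[open]; nu:collider[blocks] ⇒ blocked
  2. sigma → nu ← gamma — nu:collider[blocks] ⇒ blocked
All paths are blocked; sigma ⊥ gamma | {alpha} holds.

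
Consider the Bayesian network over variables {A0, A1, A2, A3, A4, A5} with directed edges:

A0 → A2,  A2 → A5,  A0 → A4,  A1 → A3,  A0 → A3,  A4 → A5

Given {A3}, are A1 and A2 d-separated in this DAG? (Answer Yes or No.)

Enumerating the 2 paths from A1 to A2 and testing each for blocking by {A3}:
Path 1: A1 → A3 ← A0 → A2
  A3 is a collider and A3 is conditioned on, which opens it; A0 is a fork and A0 is not conditioned on — no node blocks this path, so it is active.
Path 2: A1 → A3 ← A0 → A4 → A5 ← A2
  A5 is a collider here and neither A5 nor any of its descendants is conditioned on, so the collider stays closed — the path is blocked at A5.
At least one path is unblocked, so d-separation fails.

No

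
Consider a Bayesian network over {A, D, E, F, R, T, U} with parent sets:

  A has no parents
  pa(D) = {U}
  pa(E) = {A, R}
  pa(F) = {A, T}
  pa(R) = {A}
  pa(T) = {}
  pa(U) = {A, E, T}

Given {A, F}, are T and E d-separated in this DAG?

Enumerating the 6 paths from T to E and testing each for blocking by {A, F}:
  1. T → F ← A → E — F:collider[open]; A:fork[blocks] ⇒ blocked
  2. T → F ← A → U ← E — F:collider[open]; A:fork[blocks]; U:collider[blocks] ⇒ blocked
  3. T → F ← A → R → E — F:collider[open]; A:fork[blocks]; R:chain[open] ⇒ blocked
  4. T → U ← E — U:collider[blocks] ⇒ blocked
  5. T → U ← A → E — U:collider[blocks]; A:fork[blocks] ⇒ blocked
  6. T → U ← A → R → E — U:collider[blocks]; A:fork[blocks]; R:chain[open] ⇒ blocked
Since every path is blocked, d-separation holds.

Yes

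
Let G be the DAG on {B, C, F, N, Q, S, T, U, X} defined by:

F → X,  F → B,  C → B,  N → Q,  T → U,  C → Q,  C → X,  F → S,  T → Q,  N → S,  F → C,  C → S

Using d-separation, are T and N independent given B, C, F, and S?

5 paths connect T and N; each must be blocked for d-separation to hold:
Path 1: T → Q ← N
  Q is a collider here and neither Q nor any of its descendants is conditioned on, so the collider stays closed — the path is blocked at Q.
Path 2: T → Q ← C ← F → S ← N
  Q is a collider here and neither Q nor any of its descendants is conditioned on, so the collider stays closed — the path is blocked at Q.
Path 3: T → Q ← C → X ← F → S ← N
  Q is a collider here and neither Q nor any of its descendants is conditioned on, so the collider stays closed — the path is blocked at Q.
Path 4: T → Q ← C → B ← F → S ← N
  Q is a collider here and neither Q nor any of its descendants is conditioned on, so the collider stays closed — the path is blocked at Q.
Path 5: T → Q ← C → S ← N
  Q is a collider here and neither Q nor any of its descendants is conditioned on, so the collider stays closed — the path is blocked at Q.
Since every path is blocked, d-separation holds.

Yes — T and N are d-separated given {B, C, F, S}.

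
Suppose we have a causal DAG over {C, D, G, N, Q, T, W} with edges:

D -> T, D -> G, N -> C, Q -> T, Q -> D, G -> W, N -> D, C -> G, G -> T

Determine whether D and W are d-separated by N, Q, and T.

4 paths connect D and W; each must be blocked for d-separation to hold:
Path 1: D ← Q → T ← G → W
  Q is a fork here and Q is conditioned on, so the path is blocked at Q.
Path 2: D ← N → C → G → W
  N is a fork here and N is conditioned on, so the path is blocked at N.
Path 3: D → G → W
  G is a chain and G is not conditioned on — no node blocks this path, so it is active.
Path 4: D → T ← G → W
  T is a collider and T is conditioned on, which opens it; G is a fork and G is not conditioned on — no node blocks this path, so it is active.
At least one path is unblocked, so d-separation fails.

No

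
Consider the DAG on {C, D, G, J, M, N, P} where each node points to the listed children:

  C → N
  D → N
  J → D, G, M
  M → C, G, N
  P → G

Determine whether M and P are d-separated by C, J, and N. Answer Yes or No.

Enumerating the 4 paths from M to P and testing each for blocking by {C, J, N}:
Path 1: M → N ← D ← J → G ← P
  J is a fork here and J is conditioned on, so the path is blocked at J.
Path 2: M → G ← P
  G is a collider here and neither G nor any of its descendants is conditioned on, so the collider stays closed — the path is blocked at G.
Path 3: M → C → N ← D ← J → G ← P
  C is a chain here and C is conditioned on, so the path is blocked at C.
Path 4: M ← J → G ← P
  J is a fork here and J is conditioned on, so the path is blocked at J.
Since every path is blocked, d-separation holds.

Yes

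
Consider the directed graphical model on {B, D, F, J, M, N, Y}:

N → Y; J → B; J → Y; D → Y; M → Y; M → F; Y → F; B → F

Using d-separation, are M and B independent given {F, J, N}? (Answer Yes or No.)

No

4 paths connect M and B; each must be blocked for d-separation to hold:
Path 1: M → Y ← J → B
  J is a fork here and J is conditioned on, so the path is blocked at J.
Path 2: M → Y → F ← B
  Y is a chain and Y is not conditioned on; F is a collider and F is conditioned on, which opens it — no node blocks this path, so it is active.
Path 3: M → F ← Y ← J → B
  J is a fork here and J is conditioned on, so the path is blocked at J.
Path 4: M → F ← B
  F is a collider and F is conditioned on, which opens it — no node blocks this path, so it is active.
Since the path M → Y → F ← B is active, M and B are not d-separated given {F, J, N}.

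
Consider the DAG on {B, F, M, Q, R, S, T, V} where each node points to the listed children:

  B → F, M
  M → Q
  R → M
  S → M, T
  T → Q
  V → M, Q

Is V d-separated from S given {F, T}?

Enumerating the 4 paths from V to S and testing each for blocking by {F, T}:
Path 1: V → M ← S
  M is a collider here and neither M nor any of its descendants is conditioned on, so the collider stays closed — the path is blocked at M.
Path 2: V → M → Q ← T ← S
  Q is a collider here and neither Q nor any of its descendants is conditioned on, so the collider stays closed — the path is blocked at Q.
Path 3: V → Q ← T ← S
  Q is a collider here and neither Q nor any of its descendants is conditioned on, so the collider stays closed — the path is blocked at Q.
Path 4: V → Q ← M ← S
  Q is a collider here and neither Q nor any of its descendants is conditioned on, so the collider stays closed — the path is blocked at Q.
Since every path is blocked, d-separation holds.

Yes — V and S are d-separated given {F, T}.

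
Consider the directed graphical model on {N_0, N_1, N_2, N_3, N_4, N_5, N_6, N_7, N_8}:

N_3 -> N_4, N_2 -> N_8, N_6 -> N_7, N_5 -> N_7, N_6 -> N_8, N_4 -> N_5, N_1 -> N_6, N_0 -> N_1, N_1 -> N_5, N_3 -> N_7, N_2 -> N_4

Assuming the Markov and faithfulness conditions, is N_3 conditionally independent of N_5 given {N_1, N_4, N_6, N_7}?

We examine all 6 paths between N_3 and N_5:
  1. N_3 → N_4 ← N_2 → N_8 ← N_6 → N_7 ← N_5 — N_4:collider[open]; N_2:fork[open]; N_8:collider[blocks]; N_6:fork[blocks]; N_7:collider[open] ⇒ blocked
  2. N_3 → N_4 ← N_2 → N_8 ← N_6 ← N_1 → N_5 — N_4:collider[open]; N_2:fork[open]; N_8:collider[blocks]; N_6:chain[blocks]; N_1:fork[blocks] ⇒ blocked
  3. N_3 → N_4 → N_5 — N_4:chain[blocks] ⇒ blocked
  4. N_3 → N_7 ← N_6 ← N_1 → N_5 — N_7:collider[open]; N_6:chain[blocks]; N_1:fork[blocks] ⇒ blocked
  5. N_3 → N_7 ← N_6 → N_8 ← N_2 → N_4 → N_5 — N_7:collider[open]; N_6:fork[blocks]; N_8:collider[blocks]; N_2:fork[open]; N_4:chain[blocks] ⇒ blocked
  6. N_3 → N_7 ← N_5 — N_7:collider[open] ⇒ active
At least one path is unblocked, so d-separation fails.

No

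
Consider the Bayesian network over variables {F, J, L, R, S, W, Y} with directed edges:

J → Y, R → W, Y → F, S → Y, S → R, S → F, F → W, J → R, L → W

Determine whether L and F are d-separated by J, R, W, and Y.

No

We examine all 5 paths between L and F:
  1. L → W ← R ← J → Y ← S → F — W:collider[open]; R:chain[blocks]; J:fork[blocks]; Y:collider[open]; S:fork[open] ⇒ blocked
  2. L → W ← R ← J → Y → F — W:collider[open]; R:chain[blocks]; J:fork[blocks]; Y:chain[blocks] ⇒ blocked
  3. L → W ← R ← S → Y → F — W:collider[open]; R:chain[blocks]; S:fork[open]; Y:chain[blocks] ⇒ blocked
  4. L → W ← R ← S → F — W:collider[open]; R:chain[blocks]; S:fork[open] ⇒ blocked
  5. L → W ← F — W:collider[open] ⇒ active
At least one path is unblocked, so d-separation fails.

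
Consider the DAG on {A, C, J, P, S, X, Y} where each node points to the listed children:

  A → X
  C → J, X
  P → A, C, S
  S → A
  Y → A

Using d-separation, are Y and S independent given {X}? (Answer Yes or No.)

We examine all 3 paths between Y and S:
Path 1: Y → A → X ← C ← P → S
  A is a chain and A is not conditioned on; X is a collider and X is conditioned on, which opens it; C is a chain and C is not conditioned on; P is a fork and P is not conditioned on — no node blocks this path, so it is active.
Path 2: Y → A ← P → S
  A is a collider and its descendant X is conditioned on, which opens it; P is a fork and P is not conditioned on — no node blocks this path, so it is active.
Path 3: Y → A ← S
  A is a collider and its descendant X is conditioned on, which opens it — no node blocks this path, so it is active.
Since the path Y → A → X ← C ← P → S is active, Y and S are not d-separated given {X}.

No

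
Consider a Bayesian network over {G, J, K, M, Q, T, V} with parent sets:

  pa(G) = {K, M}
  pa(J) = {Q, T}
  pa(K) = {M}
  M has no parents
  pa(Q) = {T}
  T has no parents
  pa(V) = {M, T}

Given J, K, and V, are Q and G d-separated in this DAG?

Enumerating the 4 paths from Q to G and testing each for blocking by {J, K, V}:
Path 1: Q → J ← T → V ← M → G
  J is a collider and J is conditioned on, which opens it; T is a fork and T is not conditioned on; V is a collider and V is conditioned on, which opens it; M is a fork and M is not conditioned on — no node blocks this path, so it is active.
Path 2: Q → J ← T → V ← M → K → G
  K is a chain here and K is conditioned on, so the path is blocked at K.
Path 3: Q ← T → V ← M → G
  T is a fork and T is not conditioned on; V is a collider and V is conditioned on, which opens it; M is a fork and M is not conditioned on — no node blocks this path, so it is active.
Path 4: Q ← T → V ← M → K → G
  K is a chain here and K is conditioned on, so the path is blocked at K.
Since the path Q → J ← T → V ← M → G is active, Q and G are not d-separated given {J, K, V}.

No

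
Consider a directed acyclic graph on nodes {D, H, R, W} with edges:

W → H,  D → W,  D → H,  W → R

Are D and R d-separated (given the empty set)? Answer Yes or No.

No

We examine all 2 paths between D and R:
Path 1: D → H ← W → R
  H is a collider here and neither H nor any of its descendants is conditioned on, so the collider stays closed — the path is blocked at H.
Path 2: D → W → R
  W is a chain and W is not conditioned on — no node blocks this path, so it is active.
Since the path D → W → R is active, D and R are not d-separated given ∅.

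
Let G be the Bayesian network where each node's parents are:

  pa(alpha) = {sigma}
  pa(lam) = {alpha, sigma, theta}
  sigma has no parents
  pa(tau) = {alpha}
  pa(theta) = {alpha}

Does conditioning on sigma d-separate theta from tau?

No

Enumerating the 3 paths from theta to tau and testing each for blocking by {sigma}:
Path 1: theta ← alpha → tau
  alpha is a fork and alpha is not conditioned on — no node blocks this path, so it is active.
Path 2: theta → lam ← alpha → tau
  lam is a collider here and neither lam nor any of its descendants is conditioned on, so the collider stays closed — the path is blocked at lam.
Path 3: theta → lam ← sigma → alpha → tau
  lam is a collider here and neither lam nor any of its descendants is conditioned on, so the collider stays closed — the path is blocked at lam.
At least one path is unblocked, so d-separation fails.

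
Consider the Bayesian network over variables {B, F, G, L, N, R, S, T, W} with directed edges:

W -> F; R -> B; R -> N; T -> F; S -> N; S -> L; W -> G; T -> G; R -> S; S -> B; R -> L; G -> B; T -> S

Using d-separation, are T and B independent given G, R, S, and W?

There are 6 undirected paths between T and B; checking each against the conditioning set {G, R, S, W}:
  1. T → F ← W → G → B — F:collider[blocks]; W:fork[blocks]; G:chain[blocks] ⇒ blocked
  2. T → S → N ← R → B — S:chain[blocks]; N:collider[blocks]; R:fork[blocks] ⇒ blocked
  3. T → S → L ← R → B — S:chain[blocks]; L:collider[blocks]; R:fork[blocks] ⇒ blocked
  4. T → S ← R → B — S:collider[open]; R:fork[blocks] ⇒ blocked
  5. T → S → B — S:chain[blocks] ⇒ blocked
  6. T → G → B — G:chain[blocks] ⇒ blocked
All paths are blocked; T ⊥ B | {G, R, S, W} holds.

Yes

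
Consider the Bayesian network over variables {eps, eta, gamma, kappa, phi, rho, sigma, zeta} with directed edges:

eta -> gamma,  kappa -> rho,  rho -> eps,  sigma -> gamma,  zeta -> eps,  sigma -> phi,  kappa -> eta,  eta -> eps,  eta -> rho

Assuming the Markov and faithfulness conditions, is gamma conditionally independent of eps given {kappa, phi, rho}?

No — gamma and eps are not d-separated given {kappa, phi, rho}.

3 paths connect gamma and eps; each must be blocked for d-separation to hold:
Path 1: gamma ← eta → rho → eps
  rho is a chain here and rho is conditioned on, so the path is blocked at rho.
Path 2: gamma ← eta ← kappa → rho → eps
  kappa is a fork here and kappa is conditioned on, so the path is blocked at kappa.
Path 3: gamma ← eta → eps
  eta is a fork and eta is not conditioned on — no node blocks this path, so it is active.
Because an active path exists, gamma and eps are not d-separated.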